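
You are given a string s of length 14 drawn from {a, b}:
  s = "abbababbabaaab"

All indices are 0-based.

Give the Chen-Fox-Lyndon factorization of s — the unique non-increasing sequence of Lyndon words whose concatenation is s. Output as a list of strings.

["abb", "ababb", "ab", "aaab"]

emit factor 1: 'abb' (i=0, period=3)
emit factor 2: 'ababb' (i=3, period=5)
emit factor 3: 'ab' (i=8, period=2)
emit factor 4: 'aaab' (i=10, period=4)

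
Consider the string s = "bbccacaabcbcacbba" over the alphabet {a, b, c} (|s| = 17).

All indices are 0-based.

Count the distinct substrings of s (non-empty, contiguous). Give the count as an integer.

131

rank | idx | suffix
   0 |  16 | a
   1 |   6 | aabcbcacbba
   2 |   7 | abcbcacbba
   3 |   4 | acaabcbcacbba
   4 |  12 | acbba
   5 |  15 | ba
   6 |  14 | bba
   7 |   0 | bbccacaabcbcacbba
   8 |  10 | bcacbba
   9 |   8 | bcbcacbba
  10 |   1 | bccacaabcbcacbba
  11 |   5 | caabcbcacbba
  12 |   3 | cacaabcbcacbba
  13 |  11 | cacbba
  14 |  13 | cbba
  15 |   9 | cbcacbba
  16 |   2 | ccacaabcbcacbba

SA = [16, 6, 7, 4, 12, 15, 14, 0, 10, 8, 1, 5, 3, 11, 13, 9, 2]
[i] adj suffixes → lcp
  [1] 16/6 → 1 ('a')
  [2] 6/7 → 1 ('a')
  [3] 7/4 → 1 ('a')
  [4] 4/12 → 2 ('ac')
  [5] 12/15 → 0 ('')
  [6] 15/14 → 1 ('b')
  [7] 14/0 → 2 ('bb')
  [8] 0/10 → 1 ('b')
  [9] 10/8 → 2 ('bc')
  [10] 8/1 → 2 ('bc')
  [11] 1/5 → 0 ('')
  [12] 5/3 → 2 ('ca')
  [13] 3/11 → 3 ('cac')
  [14] 11/13 → 1 ('c')
  [15] 13/9 → 2 ('cb')
  [16] 9/2 → 1 ('c')

n(n+1)/2 = 17·18/2 = 153
Σ LCP = 0 + 1 + 1 + 1 + 2 + 0 + 1 + 2 + 1 + 2 + 2 + 0 + 2 + 3 + 1 + 2 + 1 = 22
distinct = 153 − 22 = 131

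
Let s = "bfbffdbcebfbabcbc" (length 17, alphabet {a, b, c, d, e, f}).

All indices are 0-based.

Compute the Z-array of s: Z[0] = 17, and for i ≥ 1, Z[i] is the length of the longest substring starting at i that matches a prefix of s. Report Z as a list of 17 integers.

Z[0]=17
i=1: fresh scan; Z[1]=0
i=2: fresh scan; Z[2]=2 extend→box=[2,4)
i=3: min(r-i=1, Z[1]=0)=0; Z[3]=0
i=4: fresh scan; Z[4]=0
i=5: fresh scan; Z[5]=0
i=6: fresh scan; Z[6]=1 extend→box=[6,7)
i=7: fresh scan; Z[7]=0
i=8: fresh scan; Z[8]=0
i=9: fresh scan; Z[9]=3 extend→box=[9,12)
i=10: min(r-i=2, Z[1]=0)=0; Z[10]=0
i=11: min(r-i=1, Z[2]=2)=1; Z[11]=1
i=12: fresh scan; Z[12]=0
i=13: fresh scan; Z[13]=1 extend→box=[13,14)
i=14: fresh scan; Z[14]=0
i=15: fresh scan; Z[15]=1 extend→box=[15,16)
i=16: fresh scan; Z[16]=0

[17, 0, 2, 0, 0, 0, 1, 0, 0, 3, 0, 1, 0, 1, 0, 1, 0]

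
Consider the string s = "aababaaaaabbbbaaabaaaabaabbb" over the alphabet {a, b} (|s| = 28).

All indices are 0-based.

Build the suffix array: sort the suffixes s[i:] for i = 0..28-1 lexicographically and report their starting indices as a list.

[5, 18, 6, 14, 19, 7, 15, 20, 0, 23, 8, 3, 16, 21, 1, 24, 9, 27, 4, 17, 13, 22, 2, 26, 12, 25, 11, 10]

rank | idx | suffix
   0 |   5 | aaaaabbbbaaabaaaabaabbb
   1 |  18 | aaaabaabbb
   2 |   6 | aaaabbbbaaabaaaabaabbb
   3 |  14 | aaabaaaabaabbb
   4 |  19 | aaabaabbb
   5 |   7 | aaabbbbaaabaaaabaabbb
   6 |  15 | aabaaaabaabbb
   7 |  20 | aabaabbb
   8 |   0 | aababaaaaabbbbaaabaaaabaabbb
   9 |  23 | aabbb
  10 |   8 | aabbbbaaabaaaabaabbb
  11 |   3 | abaaaaabbbbaaabaaaabaabbb
  12 |  16 | abaaaabaabbb
  13 |  21 | abaabbb
  14 |   1 | ababaaaaabbbbaaabaaaabaabbb
  15 |  24 | abbb
  16 |   9 | abbbbaaabaaaabaabbb
  17 |  27 | b
  18 |   4 | baaaaabbbbaaabaaaabaabbb
  19 |  17 | baaaabaabbb
  20 |  13 | baaabaaaabaabbb
  21 |  22 | baabbb
  22 |   2 | babaaaaabbbbaaabaaaabaabbb
  23 |  26 | bb
  24 |  12 | bbaaabaaaabaabbb
  25 |  25 | bbb
  26 |  11 | bbbaaabaaaabaabbb
  27 |  10 | bbbbaaabaaaabaabbb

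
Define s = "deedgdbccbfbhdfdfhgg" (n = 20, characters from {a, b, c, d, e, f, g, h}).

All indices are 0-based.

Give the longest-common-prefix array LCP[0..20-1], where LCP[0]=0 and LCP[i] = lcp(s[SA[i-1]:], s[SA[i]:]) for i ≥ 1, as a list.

sorted suffixes:
  #0 SA[0]=6  'bccbfbhdfdfhgg'
  #1 SA[1]=9  'bfbhdfdfhgg'
  #2 SA[2]=11  'bhdfdfhgg'
  #3 SA[3]=8  'cbfbhdfdfhgg'
  #4 SA[4]=7  'ccbfbhdfdfhgg'
  #5 SA[5]=5  'dbccbfbhdfdfhgg'
  #6 SA[6]=0  'deedgdbccbfbhdfdfhgg'
  #7 SA[7]=13  'dfdfhgg'
  #8 SA[8]=15  'dfhgg'
  #9 SA[9]=3  'dgdbccbfbhdfdfhgg'
  #10 SA[10]=2  'edgdbccbfbhdfdfhgg'
  #11 SA[11]=1  'eedgdbccbfbhdfdfhgg'
  #12 SA[12]=10  'fbhdfdfhgg'
  #13 SA[13]=14  'fdfhgg'
  #14 SA[14]=16  'fhgg'
  #15 SA[15]=19  'g'
  #16 SA[16]=4  'gdbccbfbhdfdfhgg'
  #17 SA[17]=18  'gg'
  #18 SA[18]=12  'hdfdfhgg'
  #19 SA[19]=17  'hgg'

SA = [6, 9, 11, 8, 7, 5, 0, 13, 15, 3, 2, 1, 10, 14, 16, 19, 4, 18, 12, 17]
i: (SA[i-1],SA[i]) lcp shared
  1: (6,9) 1 'b'
  2: (9,11) 1 'b'
  3: (11,8) 0 ''
  4: (8,7) 1 'c'
  5: (7,5) 0 ''
  6: (5,0) 1 'd'
  7: (0,13) 1 'd'
  8: (13,15) 2 'df'
  9: (15,3) 1 'd'
  10: (3,2) 0 ''
  11: (2,1) 1 'e'
  12: (1,10) 0 ''
  13: (10,14) 1 'f'
  14: (14,16) 1 'f'
  15: (16,19) 0 ''
  16: (19,4) 1 'g'
  17: (4,18) 1 'g'
  18: (18,12) 0 ''
  19: (12,17) 1 'h'

[0, 1, 1, 0, 1, 0, 1, 1, 2, 1, 0, 1, 0, 1, 1, 0, 1, 1, 0, 1]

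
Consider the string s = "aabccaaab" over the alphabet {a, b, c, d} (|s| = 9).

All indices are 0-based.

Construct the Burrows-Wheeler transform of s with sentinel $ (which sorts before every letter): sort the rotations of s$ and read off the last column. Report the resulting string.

rank  rotation    last
    0  $aabccaaab  b
    1  aaab$aabcc  c
    2  aab$aabcca  a
    3  aabccaaab$  $
    4  ab$aabccaa  a
    5  abccaaab$a  a
    6  b$aabccaaa  a
    7  bccaaab$aa  a
    8  caaab$aabc  c
    9  ccaaab$aab  b

bca$aaaacb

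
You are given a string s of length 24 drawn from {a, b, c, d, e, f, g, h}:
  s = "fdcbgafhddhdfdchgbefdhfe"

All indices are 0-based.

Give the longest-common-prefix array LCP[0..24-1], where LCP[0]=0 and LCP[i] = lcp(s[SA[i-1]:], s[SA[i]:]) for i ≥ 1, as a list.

sorted suffixes:
  #0 SA[0]=5  'afhddhdfdchgbefdhfe'
  #1 SA[1]=17  'befdhfe'
  #2 SA[2]=3  'bgafhddhdfdchgbefdhfe'
  #3 SA[3]=2  'cbgafhddhdfdchgbefdhfe'
  #4 SA[4]=14  'chgbefdhfe'
  #5 SA[5]=1  'dcbgafhddhdfdchgbefdhfe'
  #6 SA[6]=13  'dchgbefdhfe'
  #7 SA[7]=8  'ddhdfdchgbefdhfe'
  #8 SA[8]=11  'dfdchgbefdhfe'
  #9 SA[9]=9  'dhdfdchgbefdhfe'
  #10 SA[10]=20  'dhfe'
  #11 SA[11]=23  'e'
  #12 SA[12]=18  'efdhfe'
  #13 SA[13]=0  'fdcbgafhddhdfdchgbefdhfe'
  #14 SA[14]=12  'fdchgbefdhfe'
  #15 SA[15]=19  'fdhfe'
  #16 SA[16]=22  'fe'
  #17 SA[17]=6  'fhddhdfdchgbefdhfe'
  #18 SA[18]=4  'gafhddhdfdchgbefdhfe'
  #19 SA[19]=16  'gbefdhfe'
  #20 SA[20]=7  'hddhdfdchgbefdhfe'
  #21 SA[21]=10  'hdfdchgbefdhfe'
  #22 SA[22]=21  'hfe'
  #23 SA[23]=15  'hgbefdhfe'

SA = [5, 17, 3, 2, 14, 1, 13, 8, 11, 9, 20, 23, 18, 0, 12, 19, 22, 6, 4, 16, 7, 10, 21, 15]
i: (SA[i-1],SA[i]) lcp shared
  1: (5,17) 0 ''
  2: (17,3) 1 'b'
  3: (3,2) 0 ''
  4: (2,14) 1 'c'
  5: (14,1) 0 ''
  6: (1,13) 2 'dc'
  7: (13,8) 1 'd'
  8: (8,11) 1 'd'
  9: (11,9) 1 'd'
  10: (9,20) 2 'dh'
  11: (20,23) 0 ''
  12: (23,18) 1 'e'
  13: (18,0) 0 ''
  14: (0,12) 3 'fdc'
  15: (12,19) 2 'fd'
  16: (19,22) 1 'f'
  17: (22,6) 1 'f'
  18: (6,4) 0 ''
  19: (4,16) 1 'g'
  20: (16,7) 0 ''
  21: (7,10) 2 'hd'
  22: (10,21) 1 'h'
  23: (21,15) 1 'h'

[0, 0, 1, 0, 1, 0, 2, 1, 1, 1, 2, 0, 1, 0, 3, 2, 1, 1, 0, 1, 0, 2, 1, 1]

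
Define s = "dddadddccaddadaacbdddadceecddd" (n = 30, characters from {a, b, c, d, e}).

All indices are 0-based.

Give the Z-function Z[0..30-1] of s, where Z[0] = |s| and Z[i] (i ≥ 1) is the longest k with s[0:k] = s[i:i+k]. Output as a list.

[30, 2, 1, 0, 3, 2, 1, 0, 0, 0, 2, 1, 0, 1, 0, 0, 0, 0, 5, 2, 1, 0, 1, 0, 0, 0, 0, 3, 2, 1]

Z[0]=30
i=1: outside box; Z[1]=2 extend→box=[1,3)
i=2: min(r-i=1, Z[1]=2)=1; Z[2]=1
i=3: outside box; Z[3]=0
i=4: outside box; Z[4]=3 extend→box=[4,7)
i=5: min(r-i=2, Z[1]=2)=2; Z[5]=2
i=6: min(r-i=1, Z[2]=1)=1; Z[6]=1
i=7: outside box; Z[7]=0
i=8: outside box; Z[8]=0
i=9: outside box; Z[9]=0
i=10: outside box; Z[10]=2 extend→box=[10,12)
i=11: min(r-i=1, Z[1]=2)=1; Z[11]=1
i=12: outside box; Z[12]=0
i=13: outside box; Z[13]=1 extend→box=[13,14)
i=14: outside box; Z[14]=0
i=15: outside box; Z[15]=0
i=16: outside box; Z[16]=0
i=17: outside box; Z[17]=0
i=18: outside box; Z[18]=5 extend→box=[18,23)
i=19: min(r-i=4, Z[1]=2)=2; Z[19]=2
i=20: min(r-i=3, Z[2]=1)=1; Z[20]=1
i=21: min(r-i=2, Z[3]=0)=0; Z[21]=0
i=22: min(r-i=1, Z[4]=3)=1; Z[22]=1
i=23: outside box; Z[23]=0
i=24: outside box; Z[24]=0
i=25: outside box; Z[25]=0
i=26: outside box; Z[26]=0
i=27: outside box; Z[27]=3 extend→box=[27,30)
i=28: min(r-i=2, Z[1]=2)=2; Z[28]=2
i=29: min(r-i=1, Z[2]=1)=1; Z[29]=1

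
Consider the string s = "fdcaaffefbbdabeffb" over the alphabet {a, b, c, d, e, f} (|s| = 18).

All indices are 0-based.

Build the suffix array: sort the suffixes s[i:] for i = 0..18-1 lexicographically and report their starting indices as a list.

[3, 12, 4, 17, 9, 10, 13, 2, 11, 1, 7, 14, 16, 8, 0, 6, 15, 5]

rank→(start, suffix):
  0 → (3, 'aaffefbbdabeffb')
  1 → (12, 'abeffb')
  2 → (4, 'affefbbdabeffb')
  3 → (17, 'b')
  4 → (9, 'bbdabeffb')
  5 → (10, 'bdabeffb')
  6 → (13, 'beffb')
  7 → (2, 'caaffefbbdabeffb')
  8 → (11, 'dabeffb')
  9 → (1, 'dcaaffefbbdabeffb')
  10 → (7, 'efbbdabeffb')
  11 → (14, 'effb')
  12 → (16, 'fb')
  13 → (8, 'fbbdabeffb')
  14 → (0, 'fdcaaffefbbdabeffb')
  15 → (6, 'fefbbdabeffb')
  16 → (15, 'ffb')
  17 → (5, 'ffefbbdabeffb')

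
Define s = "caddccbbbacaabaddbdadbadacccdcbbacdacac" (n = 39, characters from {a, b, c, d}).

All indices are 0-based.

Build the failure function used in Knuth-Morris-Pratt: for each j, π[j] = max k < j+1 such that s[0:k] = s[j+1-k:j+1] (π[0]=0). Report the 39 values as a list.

π[0] = 0
j=1 s[j]='a': π[1]=0 (border '')
j=2 s[j]='d': π[2]=0 (border '')
j=3 s[j]='d': π[3]=0 (border '')
j=4 s[j]='c': π[4]=1 (border 'c')
j=5 s[j]='c': k: 1→0; π[5]=1 (border 'c')
j=6 s[j]='b': k: 1→0; π[6]=0 (border '')
j=7 s[j]='b': π[7]=0 (border '')
j=8 s[j]='b': π[8]=0 (border '')
j=9 s[j]='a': π[9]=0 (border '')
j=10 s[j]='c': π[10]=1 (border 'c')
j=11 s[j]='a': π[11]=2 (border 'ca')
j=12 s[j]='a': k: 2→0; π[12]=0 (border '')
j=13 s[j]='b': π[13]=0 (border '')
j=14 s[j]='a': π[14]=0 (border '')
j=15 s[j]='d': π[15]=0 (border '')
j=16 s[j]='d': π[16]=0 (border '')
j=17 s[j]='b': π[17]=0 (border '')
j=18 s[j]='d': π[18]=0 (border '')
j=19 s[j]='a': π[19]=0 (border '')
j=20 s[j]='d': π[20]=0 (border '')
j=21 s[j]='b': π[21]=0 (border '')
j=22 s[j]='a': π[22]=0 (border '')
j=23 s[j]='d': π[23]=0 (border '')
j=24 s[j]='a': π[24]=0 (border '')
j=25 s[j]='c': π[25]=1 (border 'c')
j=26 s[j]='c': k: 1→0; π[26]=1 (border 'c')
j=27 s[j]='c': k: 1→0; π[27]=1 (border 'c')
j=28 s[j]='d': k: 1→0; π[28]=0 (border '')
j=29 s[j]='c': π[29]=1 (border 'c')
j=30 s[j]='b': k: 1→0; π[30]=0 (border '')
j=31 s[j]='b': π[31]=0 (border '')
j=32 s[j]='a': π[32]=0 (border '')
j=33 s[j]='c': π[33]=1 (border 'c')
j=34 s[j]='d': k: 1→0; π[34]=0 (border '')
j=35 s[j]='a': π[35]=0 (border '')
j=36 s[j]='c': π[36]=1 (border 'c')
j=37 s[j]='a': π[37]=2 (border 'ca')
j=38 s[j]='c': k: 2→0; π[38]=1 (border 'c')

[0, 0, 0, 0, 1, 1, 0, 0, 0, 0, 1, 2, 0, 0, 0, 0, 0, 0, 0, 0, 0, 0, 0, 0, 0, 1, 1, 1, 0, 1, 0, 0, 0, 1, 0, 0, 1, 2, 1]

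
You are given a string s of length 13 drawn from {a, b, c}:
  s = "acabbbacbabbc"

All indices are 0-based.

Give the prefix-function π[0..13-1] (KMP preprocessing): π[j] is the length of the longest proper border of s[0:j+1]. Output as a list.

π[0] = 0
j=1 s[j]='c': π[1]=0 (border '')
j=2 s[j]='a': π[2]=1 (border 'a')
j=3 s[j]='b': k: 1→0; π[3]=0 (border '')
j=4 s[j]='b': π[4]=0 (border '')
j=5 s[j]='b': π[5]=0 (border '')
j=6 s[j]='a': π[6]=1 (border 'a')
j=7 s[j]='c': π[7]=2 (border 'ac')
j=8 s[j]='b': k: 2→0; π[8]=0 (border '')
j=9 s[j]='a': π[9]=1 (border 'a')
j=10 s[j]='b': k: 1→0; π[10]=0 (border '')
j=11 s[j]='b': π[11]=0 (border '')
j=12 s[j]='c': π[12]=0 (border '')

[0, 0, 1, 0, 0, 0, 1, 2, 0, 1, 0, 0, 0]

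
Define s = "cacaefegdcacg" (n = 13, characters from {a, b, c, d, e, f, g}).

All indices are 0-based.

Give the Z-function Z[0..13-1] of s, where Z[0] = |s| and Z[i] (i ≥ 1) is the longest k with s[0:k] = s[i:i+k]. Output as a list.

Z[0]=13
i=1: fresh scan; Z[1]=0
i=2: fresh scan; Z[2]=2 extend→box=[2,4)
i=3: min(r-i=1, Z[1]=0)=0; Z[3]=0
i=4: fresh scan; Z[4]=0
i=5: fresh scan; Z[5]=0
i=6: fresh scan; Z[6]=0
i=7: fresh scan; Z[7]=0
i=8: fresh scan; Z[8]=0
i=9: fresh scan; Z[9]=3 extend→box=[9,12)
i=10: min(r-i=2, Z[1]=0)=0; Z[10]=0
i=11: min(r-i=1, Z[2]=2)=1; Z[11]=1
i=12: fresh scan; Z[12]=0

[13, 0, 2, 0, 0, 0, 0, 0, 0, 3, 0, 1, 0]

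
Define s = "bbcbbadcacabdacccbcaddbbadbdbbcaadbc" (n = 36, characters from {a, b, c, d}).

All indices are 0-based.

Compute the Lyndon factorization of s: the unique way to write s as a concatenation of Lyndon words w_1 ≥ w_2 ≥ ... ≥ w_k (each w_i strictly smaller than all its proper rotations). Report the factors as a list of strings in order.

["bbc", "b", "b", "adc", "ac", "abdacccbcaddbbadbdbbc", "aadbc"]

emit factor 1: 'bbc' (i=0, period=3)
emit factor 2: 'b' (i=3, period=1)
emit factor 3: 'b' (i=4, period=1)
emit factor 4: 'adc' (i=5, period=3)
emit factor 5: 'ac' (i=8, period=2)
emit factor 6: 'abdacccbcaddbbadbdbbc' (i=10, period=21)
emit factor 7: 'aadbc' (i=31, period=5)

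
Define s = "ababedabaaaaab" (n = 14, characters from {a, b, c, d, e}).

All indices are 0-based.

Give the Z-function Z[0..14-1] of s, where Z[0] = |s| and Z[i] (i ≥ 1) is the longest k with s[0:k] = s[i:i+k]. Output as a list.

Z[0]=14
i=1: i≥r, start 0; Z[1]=0
i=2: i≥r, start 0; Z[2]=2 scan→box=[2,4)
i=3: min(r-i=1, Z[1]=0)=0; Z[3]=0
i=4: i≥r, start 0; Z[4]=0
i=5: i≥r, start 0; Z[5]=0
i=6: i≥r, start 0; Z[6]=3 scan→box=[6,9)
i=7: min(r-i=2, Z[1]=0)=0; Z[7]=0
i=8: min(r-i=1, Z[2]=2)=1; Z[8]=1
i=9: i≥r, start 0; Z[9]=1 scan→box=[9,10)
i=10: i≥r, start 0; Z[10]=1 scan→box=[10,11)
i=11: i≥r, start 0; Z[11]=1 scan→box=[11,12)
i=12: i≥r, start 0; Z[12]=2 scan→box=[12,14)
i=13: min(r-i=1, Z[1]=0)=0; Z[13]=0

[14, 0, 2, 0, 0, 0, 3, 0, 1, 1, 1, 1, 2, 0]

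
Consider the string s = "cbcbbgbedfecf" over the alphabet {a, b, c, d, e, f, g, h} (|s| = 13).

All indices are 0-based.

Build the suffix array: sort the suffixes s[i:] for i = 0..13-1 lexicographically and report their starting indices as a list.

[3, 1, 6, 4, 2, 0, 11, 8, 10, 7, 12, 9, 5]

rank→(start, suffix):
  0 → (3, 'bbgbedfecf')
  1 → (1, 'bcbbgbedfecf')
  2 → (6, 'bedfecf')
  3 → (4, 'bgbedfecf')
  4 → (2, 'cbbgbedfecf')
  5 → (0, 'cbcbbgbedfecf')
  6 → (11, 'cf')
  7 → (8, 'dfecf')
  8 → (10, 'ecf')
  9 → (7, 'edfecf')
  10 → (12, 'f')
  11 → (9, 'fecf')
  12 → (5, 'gbedfecf')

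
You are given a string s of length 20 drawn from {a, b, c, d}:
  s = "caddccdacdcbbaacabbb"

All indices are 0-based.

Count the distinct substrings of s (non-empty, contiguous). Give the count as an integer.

rank→(start, suffix):
  0 → (13, 'aacabbb')
  1 → (16, 'abbb')
  2 → (14, 'acabbb')
  3 → (7, 'acdcbbaacabbb')
  4 → (1, 'addccdacdcbbaacabbb')
  5 → (19, 'b')
  6 → (12, 'baacabbb')
  7 → (18, 'bb')
  8 → (11, 'bbaacabbb')
  9 → (17, 'bbb')
  10 → (15, 'cabbb')
  11 → (0, 'caddccdacdcbbaacabbb')
  12 → (10, 'cbbaacabbb')
  13 → (4, 'ccdacdcbbaacabbb')
  14 → (5, 'cdacdcbbaacabbb')
  15 → (8, 'cdcbbaacabbb')
  16 → (6, 'dacdcbbaacabbb')
  17 → (9, 'dcbbaacabbb')
  18 → (3, 'dccdacdcbbaacabbb')
  19 → (2, 'ddccdacdcbbaacabbb')

SA = [13, 16, 14, 7, 1, 19, 12, 18, 11, 17, 15, 0, 10, 4, 5, 8, 6, 9, 3, 2]
i: (SA[i-1],SA[i]) lcp shared
  1: (13,16) 1 'a'
  2: (16,14) 1 'a'
  3: (14,7) 2 'ac'
  4: (7,1) 1 'a'
  5: (1,19) 0 ''
  6: (19,12) 1 'b'
  7: (12,18) 1 'b'
  8: (18,11) 2 'bb'
  9: (11,17) 2 'bb'
  10: (17,15) 0 ''
  11: (15,0) 2 'ca'
  12: (0,10) 1 'c'
  13: (10,4) 1 'c'
  14: (4,5) 1 'c'
  15: (5,8) 2 'cd'
  16: (8,6) 0 ''
  17: (6,9) 1 'd'
  18: (9,3) 2 'dc'
  19: (3,2) 1 'd'

n(n+1)/2 = 20·21/2 = 210
Σ LCP = 0 + 1 + 1 + 2 + 1 + 0 + 1 + 1 + 2 + 2 + 0 + 2 + 1 + 1 + 1 + 2 + 0 + 1 + 2 + 1 = 22
distinct = 210 − 22 = 188

188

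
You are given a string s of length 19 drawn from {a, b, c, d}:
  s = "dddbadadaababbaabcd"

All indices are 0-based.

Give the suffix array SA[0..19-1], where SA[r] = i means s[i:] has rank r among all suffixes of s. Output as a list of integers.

sorted suffixes:
  #0 SA[0]=8  'aababbaabcd'
  #1 SA[1]=14  'aabcd'
  #2 SA[2]=9  'ababbaabcd'
  #3 SA[3]=11  'abbaabcd'
  #4 SA[4]=15  'abcd'
  #5 SA[5]=6  'adaababbaabcd'
  #6 SA[6]=4  'adadaababbaabcd'
  #7 SA[7]=13  'baabcd'
  #8 SA[8]=10  'babbaabcd'
  #9 SA[9]=3  'badadaababbaabcd'
  #10 SA[10]=12  'bbaabcd'
  #11 SA[11]=16  'bcd'
  #12 SA[12]=17  'cd'
  #13 SA[13]=18  'd'
  #14 SA[14]=7  'daababbaabcd'
  #15 SA[15]=5  'dadaababbaabcd'
  #16 SA[16]=2  'dbadadaababbaabcd'
  #17 SA[17]=1  'ddbadadaababbaabcd'
  #18 SA[18]=0  'dddbadadaababbaabcd'

[8, 14, 9, 11, 15, 6, 4, 13, 10, 3, 12, 16, 17, 18, 7, 5, 2, 1, 0]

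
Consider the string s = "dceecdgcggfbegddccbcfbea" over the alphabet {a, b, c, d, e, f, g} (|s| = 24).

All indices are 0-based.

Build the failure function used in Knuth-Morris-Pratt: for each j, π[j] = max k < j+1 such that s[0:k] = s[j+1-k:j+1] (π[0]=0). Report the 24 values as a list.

π[0] = 0
j=1 s[j]='c': π[1]=0 (border '')
j=2 s[j]='e': π[2]=0 (border '')
j=3 s[j]='e': π[3]=0 (border '')
j=4 s[j]='c': π[4]=0 (border '')
j=5 s[j]='d': π[5]=1 (border 'd')
j=6 s[j]='g': k: 1→0; π[6]=0 (border '')
j=7 s[j]='c': π[7]=0 (border '')
j=8 s[j]='g': π[8]=0 (border '')
j=9 s[j]='g': π[9]=0 (border '')
j=10 s[j]='f': π[10]=0 (border '')
j=11 s[j]='b': π[11]=0 (border '')
j=12 s[j]='e': π[12]=0 (border '')
j=13 s[j]='g': π[13]=0 (border '')
j=14 s[j]='d': π[14]=1 (border 'd')
j=15 s[j]='d': k: 1→0; π[15]=1 (border 'd')
j=16 s[j]='c': π[16]=2 (border 'dc')
j=17 s[j]='c': k: 2→0; π[17]=0 (border '')
j=18 s[j]='b': π[18]=0 (border '')
j=19 s[j]='c': π[19]=0 (border '')
j=20 s[j]='f': π[20]=0 (border '')
j=21 s[j]='b': π[21]=0 (border '')
j=22 s[j]='e': π[22]=0 (border '')
j=23 s[j]='a': π[23]=0 (border '')

[0, 0, 0, 0, 0, 1, 0, 0, 0, 0, 0, 0, 0, 0, 1, 1, 2, 0, 0, 0, 0, 0, 0, 0]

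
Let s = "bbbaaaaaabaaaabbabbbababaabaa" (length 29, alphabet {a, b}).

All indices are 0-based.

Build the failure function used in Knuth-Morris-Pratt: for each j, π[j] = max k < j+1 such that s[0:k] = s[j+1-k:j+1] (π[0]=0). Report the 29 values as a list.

π[0] = 0
j=1 s[j]='b': π[1]=1 (border 'b')
j=2 s[j]='b': π[2]=2 (border 'bb')
j=3 s[j]='a': k: 2→1→0; π[3]=0 (border '')
j=4 s[j]='a': π[4]=0 (border '')
j=5 s[j]='a': π[5]=0 (border '')
j=6 s[j]='a': π[6]=0 (border '')
j=7 s[j]='a': π[7]=0 (border '')
j=8 s[j]='a': π[8]=0 (border '')
j=9 s[j]='b': π[9]=1 (border 'b')
j=10 s[j]='a': k: 1→0; π[10]=0 (border '')
j=11 s[j]='a': π[11]=0 (border '')
j=12 s[j]='a': π[12]=0 (border '')
j=13 s[j]='a': π[13]=0 (border '')
j=14 s[j]='b': π[14]=1 (border 'b')
j=15 s[j]='b': π[15]=2 (border 'bb')
j=16 s[j]='a': k: 2→1→0; π[16]=0 (border '')
j=17 s[j]='b': π[17]=1 (border 'b')
j=18 s[j]='b': π[18]=2 (border 'bb')
j=19 s[j]='b': π[19]=3 (border 'bbb')
j=20 s[j]='a': π[20]=4 (border 'bbba')
j=21 s[j]='b': k: 4→0; π[21]=1 (border 'b')
j=22 s[j]='a': k: 1→0; π[22]=0 (border '')
j=23 s[j]='b': π[23]=1 (border 'b')
j=24 s[j]='a': k: 1→0; π[24]=0 (border '')
j=25 s[j]='a': π[25]=0 (border '')
j=26 s[j]='b': π[26]=1 (border 'b')
j=27 s[j]='a': k: 1→0; π[27]=0 (border '')
j=28 s[j]='a': π[28]=0 (border '')

[0, 1, 2, 0, 0, 0, 0, 0, 0, 1, 0, 0, 0, 0, 1, 2, 0, 1, 2, 3, 4, 1, 0, 1, 0, 0, 1, 0, 0]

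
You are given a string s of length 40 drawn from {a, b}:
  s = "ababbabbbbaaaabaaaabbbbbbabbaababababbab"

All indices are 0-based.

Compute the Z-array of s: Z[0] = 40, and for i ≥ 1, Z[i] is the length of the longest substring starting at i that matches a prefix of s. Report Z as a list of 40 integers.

[40, 0, 2, 0, 0, 2, 0, 0, 0, 0, 1, 1, 1, 3, 0, 1, 1, 1, 2, 0, 0, 0, 0, 0, 0, 2, 0, 0, 1, 4, 0, 4, 0, 7, 0, 2, 0, 0, 2, 0]

Z[0]=40
i=1: outside box; Z[1]=0
i=2: outside box; Z[2]=2 extend→box=[2,4)
i=3: min(r-i=1, Z[1]=0)=0; Z[3]=0
i=4: outside box; Z[4]=0
i=5: outside box; Z[5]=2 extend→box=[5,7)
i=6: min(r-i=1, Z[1]=0)=0; Z[6]=0
i=7: outside box; Z[7]=0
i=8: outside box; Z[8]=0
i=9: outside box; Z[9]=0
i=10: outside box; Z[10]=1 extend→box=[10,11)
i=11: outside box; Z[11]=1 extend→box=[11,12)
i=12: outside box; Z[12]=1 extend→box=[12,13)
i=13: outside box; Z[13]=3 extend→box=[13,16)
i=14: min(r-i=2, Z[1]=0)=0; Z[14]=0
i=15: min(r-i=1, Z[2]=2)=1; Z[15]=1
i=16: outside box; Z[16]=1 extend→box=[16,17)
i=17: outside box; Z[17]=1 extend→box=[17,18)
i=18: outside box; Z[18]=2 extend→box=[18,20)
i=19: min(r-i=1, Z[1]=0)=0; Z[19]=0
i=20: outside box; Z[20]=0
i=21: outside box; Z[21]=0
i=22: outside box; Z[22]=0
i=23: outside box; Z[23]=0
i=24: outside box; Z[24]=0
i=25: outside box; Z[25]=2 extend→box=[25,27)
i=26: min(r-i=1, Z[1]=0)=0; Z[26]=0
i=27: outside box; Z[27]=0
i=28: outside box; Z[28]=1 extend→box=[28,29)
i=29: outside box; Z[29]=4 extend→box=[29,33)
i=30: min(r-i=3, Z[1]=0)=0; Z[30]=0
i=31: min(r-i=2, Z[2]=2)=2; Z[31]=4 extend→box=[31,35)
i=32: min(r-i=3, Z[1]=0)=0; Z[32]=0
i=33: min(r-i=2, Z[2]=2)=2; Z[33]=7 extend→box=[33,40)
i=34: min(r-i=6, Z[1]=0)=0; Z[34]=0
i=35: min(r-i=5, Z[2]=2)=2; Z[35]=2
i=36: min(r-i=4, Z[3]=0)=0; Z[36]=0
i=37: min(r-i=3, Z[4]=0)=0; Z[37]=0
i=38: min(r-i=2, Z[5]=2)=2; Z[38]=2
i=39: min(r-i=1, Z[6]=0)=0; Z[39]=0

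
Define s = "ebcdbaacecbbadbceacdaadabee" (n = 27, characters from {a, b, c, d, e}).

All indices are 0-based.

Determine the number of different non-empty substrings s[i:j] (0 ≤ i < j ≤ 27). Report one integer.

347

rank | idx | suffix
   0 |   5 | aacecbbadbceacdaadabee
   1 |  20 | aadabee
   2 |  23 | abee
   3 |  17 | acdaadabee
   4 |   6 | acecbbadbceacdaadabee
   5 |  21 | adabee
   6 |  12 | adbceacdaadabee
   7 |   4 | baacecbbadbceacdaadabee
   8 |  11 | badbceacdaadabee
   9 |  10 | bbadbceacdaadabee
  10 |   1 | bcdbaacecbbadbceacdaadabee
  11 |  14 | bceacdaadabee
  12 |  24 | bee
  13 |   9 | cbbadbceacdaadabee
  14 |  18 | cdaadabee
  15 |   2 | cdbaacecbbadbceacdaadabee
  16 |  15 | ceacdaadabee
  17 |   7 | cecbbadbceacdaadabee
  18 |  19 | daadabee
  19 |  22 | dabee
  20 |   3 | dbaacecbbadbceacdaadabee
  21 |  13 | dbceacdaadabee
  22 |  26 | e
  23 |  16 | eacdaadabee
  24 |   0 | ebcdbaacecbbadbceacdaadabee
  25 |   8 | ecbbadbceacdaadabee
  26 |  25 | ee

SA = [5, 20, 23, 17, 6, 21, 12, 4, 11, 10, 1, 14, 24, 9, 18, 2, 15, 7, 19, 22, 3, 13, 26, 16, 0, 8, 25]
rank  pair      lcp
   1  s[5:],s[20:]  2  'aa'
   2  s[20:],s[23:]  1  'a'
   3  s[23:],s[17:]  1  'a'
   4  s[17:],s[6:]  2  'ac'
   5  s[6:],s[21:]  1  'a'
   6  s[21:],s[12:]  2  'ad'
   7  s[12:],s[4:]  0  ''
   8  s[4:],s[11:]  2  'ba'
   9  s[11:],s[10:]  1  'b'
  10  s[10:],s[1:]  1  'b'
  11  s[1:],s[14:]  2  'bc'
  12  s[14:],s[24:]  1  'b'
  13  s[24:],s[9:]  0  ''
  14  s[9:],s[18:]  1  'c'
  15  s[18:],s[2:]  2  'cd'
  16  s[2:],s[15:]  1  'c'
  17  s[15:],s[7:]  2  'ce'
  18  s[7:],s[19:]  0  ''
  19  s[19:],s[22:]  2  'da'
  20  s[22:],s[3:]  1  'd'
  21  s[3:],s[13:]  2  'db'
  22  s[13:],s[26:]  0  ''
  23  s[26:],s[16:]  1  'e'
  24  s[16:],s[0:]  1  'e'
  25  s[0:],s[8:]  1  'e'
  26  s[8:],s[25:]  1  'e'

n(n+1)/2 = 27·28/2 = 378
Σ LCP = 0 + 2 + 1 + 1 + 2 + 1 + 2 + 0 + 2 + 1 + 1 + 2 + 1 + 0 + 1 + 2 + 1 + 2 + 0 + 2 + 1 + 2 + 0 + 1 + 1 + 1 + 1 = 31
distinct = 378 − 31 = 347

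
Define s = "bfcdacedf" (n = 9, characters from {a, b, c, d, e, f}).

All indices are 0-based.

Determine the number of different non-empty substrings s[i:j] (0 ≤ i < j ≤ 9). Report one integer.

42

sorted suffixes:
  #0 SA[0]=4  'acedf'
  #1 SA[1]=0  'bfcdacedf'
  #2 SA[2]=2  'cdacedf'
  #3 SA[3]=5  'cedf'
  #4 SA[4]=3  'dacedf'
  #5 SA[5]=7  'df'
  #6 SA[6]=6  'edf'
  #7 SA[7]=8  'f'
  #8 SA[8]=1  'fcdacedf'

SA = [4, 0, 2, 5, 3, 7, 6, 8, 1]
rank  pair      lcp
   1  s[4:],s[0:]  0  ''
   2  s[0:],s[2:]  0  ''
   3  s[2:],s[5:]  1  'c'
   4  s[5:],s[3:]  0  ''
   5  s[3:],s[7:]  1  'd'
   6  s[7:],s[6:]  0  ''
   7  s[6:],s[8:]  0  ''
   8  s[8:],s[1:]  1  'f'

n(n+1)/2 = 9·10/2 = 45
Σ LCP = 0 + 0 + 0 + 1 + 0 + 1 + 0 + 0 + 1 = 3
distinct = 45 − 3 = 42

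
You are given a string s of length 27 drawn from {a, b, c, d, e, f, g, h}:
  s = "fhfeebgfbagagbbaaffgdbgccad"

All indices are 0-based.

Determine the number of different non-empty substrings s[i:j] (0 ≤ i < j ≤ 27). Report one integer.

rank | idx | suffix
   0 |  15 | aaffgdbgccad
   1 |  25 | ad
   2 |  16 | affgdbgccad
   3 |   9 | agagbbaaffgdbgccad
   4 |  11 | agbbaaffgdbgccad
   5 |  14 | baaffgdbgccad
   6 |   8 | bagagbbaaffgdbgccad
   7 |  13 | bbaaffgdbgccad
   8 |  21 | bgccad
   9 |   5 | bgfbagagbbaaffgdbgccad
  10 |  24 | cad
  11 |  23 | ccad
  12 |  26 | d
  13 |  20 | dbgccad
  14 |   4 | ebgfbagagbbaaffgdbgccad
  15 |   3 | eebgfbagagbbaaffgdbgccad
  16 |   7 | fbagagbbaaffgdbgccad
  17 |   2 | feebgfbagagbbaaffgdbgccad
  18 |  17 | ffgdbgccad
  19 |  18 | fgdbgccad
  20 |   0 | fhfeebgfbagagbbaaffgdbgccad
  21 |  10 | gagbbaaffgdbgccad
  22 |  12 | gbbaaffgdbgccad
  23 |  22 | gccad
  24 |  19 | gdbgccad
  25 |   6 | gfbagagbbaaffgdbgccad
  26 |   1 | hfeebgfbagagbbaaffgdbgccad

SA = [15, 25, 16, 9, 11, 14, 8, 13, 21, 5, 24, 23, 26, 20, 4, 3, 7, 2, 17, 18, 0, 10, 12, 22, 19, 6, 1]
[i] adj suffixes → lcp
  [1] 15/25 → 1 ('a')
  [2] 25/16 → 1 ('a')
  [3] 16/9 → 1 ('a')
  [4] 9/11 → 2 ('ag')
  [5] 11/14 → 0 ('')
  [6] 14/8 → 2 ('ba')
  [7] 8/13 → 1 ('b')
  [8] 13/21 → 1 ('b')
  [9] 21/5 → 2 ('bg')
  [10] 5/24 → 0 ('')
  [11] 24/23 → 1 ('c')
  [12] 23/26 → 0 ('')
  [13] 26/20 → 1 ('d')
  [14] 20/4 → 0 ('')
  [15] 4/3 → 1 ('e')
  [16] 3/7 → 0 ('')
  [17] 7/2 → 1 ('f')
  [18] 2/17 → 1 ('f')
  [19] 17/18 → 1 ('f')
  [20] 18/0 → 1 ('f')
  [21] 0/10 → 0 ('')
  [22] 10/12 → 1 ('g')
  [23] 12/22 → 1 ('g')
  [24] 22/19 → 1 ('g')
  [25] 19/6 → 1 ('g')
  [26] 6/1 → 0 ('')

n(n+1)/2 = 27·28/2 = 378
Σ LCP = 0 + 1 + 1 + 1 + 2 + 0 + 2 + 1 + 1 + 2 + 0 + 1 + 0 + 1 + 0 + 1 + 0 + 1 + 1 + 1 + 1 + 0 + 1 + 1 + 1 + 1 + 0 = 22
distinct = 378 − 22 = 356

356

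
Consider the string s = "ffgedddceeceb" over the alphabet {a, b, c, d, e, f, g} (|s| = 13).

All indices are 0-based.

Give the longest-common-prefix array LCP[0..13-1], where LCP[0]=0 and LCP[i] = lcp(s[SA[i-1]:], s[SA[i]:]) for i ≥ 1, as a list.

[0, 0, 2, 0, 1, 2, 0, 1, 1, 1, 0, 1, 0]

sorted suffixes:
  #0 SA[0]=12  'b'
  #1 SA[1]=10  'ceb'
  #2 SA[2]=7  'ceeceb'
  #3 SA[3]=6  'dceeceb'
  #4 SA[4]=5  'ddceeceb'
  #5 SA[5]=4  'dddceeceb'
  #6 SA[6]=11  'eb'
  #7 SA[7]=9  'eceb'
  #8 SA[8]=3  'edddceeceb'
  #9 SA[9]=8  'eeceb'
  #10 SA[10]=0  'ffgedddceeceb'
  #11 SA[11]=1  'fgedddceeceb'
  #12 SA[12]=2  'gedddceeceb'

SA = [12, 10, 7, 6, 5, 4, 11, 9, 3, 8, 0, 1, 2]
rank  pair      lcp
   1  s[12:],s[10:]  0  ''
   2  s[10:],s[7:]  2  'ce'
   3  s[7:],s[6:]  0  ''
   4  s[6:],s[5:]  1  'd'
   5  s[5:],s[4:]  2  'dd'
   6  s[4:],s[11:]  0  ''
   7  s[11:],s[9:]  1  'e'
   8  s[9:],s[3:]  1  'e'
   9  s[3:],s[8:]  1  'e'
  10  s[8:],s[0:]  0  ''
  11  s[0:],s[1:]  1  'f'
  12  s[1:],s[2:]  0  ''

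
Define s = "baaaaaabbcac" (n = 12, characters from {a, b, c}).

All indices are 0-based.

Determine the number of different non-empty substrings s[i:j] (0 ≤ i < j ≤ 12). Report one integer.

sorted suffixes:
  #0 SA[0]=1  'aaaaaabbcac'
  #1 SA[1]=2  'aaaaabbcac'
  #2 SA[2]=3  'aaaabbcac'
  #3 SA[3]=4  'aaabbcac'
  #4 SA[4]=5  'aabbcac'
  #5 SA[5]=6  'abbcac'
  #6 SA[6]=10  'ac'
  #7 SA[7]=0  'baaaaaabbcac'
  #8 SA[8]=7  'bbcac'
  #9 SA[9]=8  'bcac'
  #10 SA[10]=11  'c'
  #11 SA[11]=9  'cac'

SA = [1, 2, 3, 4, 5, 6, 10, 0, 7, 8, 11, 9]
i: (SA[i-1],SA[i]) lcp shared
  1: (1,2) 5 'aaaaa'
  2: (2,3) 4 'aaaa'
  3: (3,4) 3 'aaa'
  4: (4,5) 2 'aa'
  5: (5,6) 1 'a'
  6: (6,10) 1 'a'
  7: (10,0) 0 ''
  8: (0,7) 1 'b'
  9: (7,8) 1 'b'
  10: (8,11) 0 ''
  11: (11,9) 1 'c'

n(n+1)/2 = 12·13/2 = 78
Σ LCP = 0 + 5 + 4 + 3 + 2 + 1 + 1 + 0 + 1 + 1 + 0 + 1 = 19
distinct = 78 − 19 = 59

59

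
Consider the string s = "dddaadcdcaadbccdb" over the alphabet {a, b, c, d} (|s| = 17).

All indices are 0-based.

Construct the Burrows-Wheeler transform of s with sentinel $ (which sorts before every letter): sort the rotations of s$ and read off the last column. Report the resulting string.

rank  rotation            last
    0  $dddaadcdcaadbccdb  b
    1  aadbccdb$dddaadcdc  c
    2  aadcdcaadbccdb$ddd  d
    3  adbccdb$dddaadcdca  a
    4  adcdcaadbccdb$ddda  a
    5  b$dddaadcdcaadbccd  d
    6  bccdb$dddaadcdcaad  d
    7  caadbccdb$dddaadcd  d
    8  ccdb$dddaadcdcaadb  b
    9  cdb$dddaadcdcaadbc  c
   10  cdcaadbccdb$dddaad  d
   11  daadcdcaadbccdb$dd  d
   12  db$dddaadcdcaadbcc  c
   13  dbccdb$dddaadcdcaa  a
   14  dcaadbccdb$dddaadc  c
   15  dcdcaadbccdb$dddaa  a
   16  ddaadcdcaadbccdb$d  d
   17  dddaadcdcaadbccdb$  $

bcdaadddbcddcacad$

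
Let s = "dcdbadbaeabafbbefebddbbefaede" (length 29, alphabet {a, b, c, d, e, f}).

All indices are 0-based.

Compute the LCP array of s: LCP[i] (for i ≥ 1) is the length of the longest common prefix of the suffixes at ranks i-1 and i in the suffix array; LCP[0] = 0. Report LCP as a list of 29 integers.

[0, 1, 1, 2, 1, 0, 2, 2, 1, 4, 1, 1, 3, 0, 0, 3, 2, 1, 1, 1, 0, 1, 1, 1, 1, 2, 0, 1, 1]

rank→(start, suffix):
  0 → (9, 'abafbbefebddbbefaede')
  1 → (4, 'adbaeabafbbefebddbbefaede')
  2 → (7, 'aeabafbbefebddbbefaede')
  3 → (25, 'aede')
  4 → (11, 'afbbefebddbbefaede')
  5 → (3, 'badbaeabafbbefebddbbefaede')
  6 → (6, 'baeabafbbefebddbbefaede')
  7 → (10, 'bafbbefebddbbefaede')
  8 → (21, 'bbefaede')
  9 → (13, 'bbefebddbbefaede')
  10 → (18, 'bddbbefaede')
  11 → (22, 'befaede')
  12 → (14, 'befebddbbefaede')
  13 → (1, 'cdbadbaeabafbbefebddbbefaede')
  14 → (2, 'dbadbaeabafbbefebddbbefaede')
  15 → (5, 'dbaeabafbbefebddbbefaede')
  16 → (20, 'dbbefaede')
  17 → (0, 'dcdbadbaeabafbbefebddbbefaede')
  18 → (19, 'ddbbefaede')
  19 → (27, 'de')
  20 → (28, 'e')
  21 → (8, 'eabafbbefebddbbefaede')
  22 → (17, 'ebddbbefaede')
  23 → (26, 'ede')
  24 → (23, 'efaede')
  25 → (15, 'efebddbbefaede')
  26 → (24, 'faede')
  27 → (12, 'fbbefebddbbefaede')
  28 → (16, 'febddbbefaede')

SA = [9, 4, 7, 25, 11, 3, 6, 10, 21, 13, 18, 22, 14, 1, 2, 5, 20, 0, 19, 27, 28, 8, 17, 26, 23, 15, 24, 12, 16]
rank  pair      lcp
   1  s[9:],s[4:]  1  'a'
   2  s[4:],s[7:]  1  'a'
   3  s[7:],s[25:]  2  'ae'
   4  s[25:],s[11:]  1  'a'
   5  s[11:],s[3:]  0  ''
   6  s[3:],s[6:]  2  'ba'
   7  s[6:],s[10:]  2  'ba'
   8  s[10:],s[21:]  1  'b'
   9  s[21:],s[13:]  4  'bbef'
  10  s[13:],s[18:]  1  'b'
  11  s[18:],s[22:]  1  'b'
  12  s[22:],s[14:]  3  'bef'
  13  s[14:],s[1:]  0  ''
  14  s[1:],s[2:]  0  ''
  15  s[2:],s[5:]  3  'dba'
  16  s[5:],s[20:]  2  'db'
  17  s[20:],s[0:]  1  'd'
  18  s[0:],s[19:]  1  'd'
  19  s[19:],s[27:]  1  'd'
  20  s[27:],s[28:]  0  ''
  21  s[28:],s[8:]  1  'e'
  22  s[8:],s[17:]  1  'e'
  23  s[17:],s[26:]  1  'e'
  24  s[26:],s[23:]  1  'e'
  25  s[23:],s[15:]  2  'ef'
  26  s[15:],s[24:]  0  ''
  27  s[24:],s[12:]  1  'f'
  28  s[12:],s[16:]  1  'f'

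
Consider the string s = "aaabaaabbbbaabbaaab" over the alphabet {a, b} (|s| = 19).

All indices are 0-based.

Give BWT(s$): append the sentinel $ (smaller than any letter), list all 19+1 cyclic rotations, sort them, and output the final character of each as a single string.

bb$baabaaaaaabababba

rank  rotation              last
    0  $aaabaaabbbbaabbaaab  b
    1  aaab$aaabaaabbbbaabb  b
    2  aaabaaabbbbaabbaaab$  $
    3  aaabbbbaabbaaab$aaab  b
    4  aab$aaabaaabbbbaabba  a
    5  aabaaabbbbaabbaaab$a  a
    6  aabbaaab$aaabaaabbbb  b
    7  aabbbbaabbaaab$aaaba  a
    8  ab$aaabaaabbbbaabbaa  a
    9  abaaabbbbaabbaaab$aa  a
   10  abbaaab$aaabaaabbbba  a
   11  abbbbaabbaaab$aaabaa  a
   12  b$aaabaaabbbbaabbaaa  a
   13  baaab$aaabaaabbbbaab  b
   14  baaabbbbaabbaaab$aaa  a
   15  baabbaaab$aaabaaabbb  b
   16  bbaaab$aaabaaabbbbaa  a
   17  bbaabbaaab$aaabaaabb  b
   18  bbbaabbaaab$aaabaaab  b
   19  bbbbaabbaaab$aaabaaa  a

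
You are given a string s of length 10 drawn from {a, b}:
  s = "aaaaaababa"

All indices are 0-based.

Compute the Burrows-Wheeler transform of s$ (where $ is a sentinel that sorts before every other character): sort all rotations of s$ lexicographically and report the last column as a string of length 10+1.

ab$aaaabaaa

rank  rotation     last
    0  $aaaaaababa  a
    1  a$aaaaaabab  b
    2  aaaaaababa$  $
    3  aaaaababa$a  a
    4  aaaababa$aa  a
    5  aaababa$aaa  a
    6  aababa$aaaa  a
    7  aba$aaaaaab  b
    8  ababa$aaaaa  a
    9  ba$aaaaaaba  a
   10  baba$aaaaaa  a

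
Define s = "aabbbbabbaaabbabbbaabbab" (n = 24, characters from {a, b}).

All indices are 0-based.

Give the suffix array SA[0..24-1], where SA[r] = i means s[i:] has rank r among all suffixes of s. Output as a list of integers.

[9, 18, 10, 0, 22, 6, 19, 11, 14, 1, 23, 8, 17, 21, 5, 13, 7, 16, 20, 4, 12, 15, 3, 2]

rank | idx | suffix
   0 |   9 | aaabbabbbaabbab
   1 |  18 | aabbab
   2 |  10 | aabbabbbaabbab
   3 |   0 | aabbbbabbaaabbabbbaabbab
   4 |  22 | ab
   5 |   6 | abbaaabbabbbaabbab
   6 |  19 | abbab
   7 |  11 | abbabbbaabbab
   8 |  14 | abbbaabbab
   9 |   1 | abbbbabbaaabbabbbaabbab
  10 |  23 | b
  11 |   8 | baaabbabbbaabbab
  12 |  17 | baabbab
  13 |  21 | bab
  14 |   5 | babbaaabbabbbaabbab
  15 |  13 | babbbaabbab
  16 |   7 | bbaaabbabbbaabbab
  17 |  16 | bbaabbab
  18 |  20 | bbab
  19 |   4 | bbabbaaabbabbbaabbab
  20 |  12 | bbabbbaabbab
  21 |  15 | bbbaabbab
  22 |   3 | bbbabbaaabbabbbaabbab
  23 |   2 | bbbbabbaaabbabbbaabbab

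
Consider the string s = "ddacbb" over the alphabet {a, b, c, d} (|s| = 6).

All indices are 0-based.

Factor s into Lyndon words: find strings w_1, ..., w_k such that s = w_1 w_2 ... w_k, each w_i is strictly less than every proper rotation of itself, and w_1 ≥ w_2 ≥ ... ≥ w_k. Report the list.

emit factor 1: 'd' (i=0, period=1)
emit factor 2: 'd' (i=1, period=1)
emit factor 3: 'acbb' (i=2, period=4)

["d", "d", "acbb"]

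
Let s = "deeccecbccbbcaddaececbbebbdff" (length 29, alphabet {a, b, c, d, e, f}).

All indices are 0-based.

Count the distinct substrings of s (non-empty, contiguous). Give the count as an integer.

rank→(start, suffix):
  0 → (13, 'addaececbbebbdff')
  1 → (16, 'aececbbebbdff')
  2 → (10, 'bbcaddaececbbebbdff')
  3 → (24, 'bbdff')
  4 → (21, 'bbebbdff')
  5 → (11, 'bcaddaececbbebbdff')
  6 → (7, 'bccbbcaddaececbbebbdff')
  7 → (25, 'bdff')
  8 → (22, 'bebbdff')
  9 → (12, 'caddaececbbebbdff')
  10 → (9, 'cbbcaddaececbbebbdff')
  11 → (20, 'cbbebbdff')
  12 → (6, 'cbccbbcaddaececbbebbdff')
  13 → (8, 'ccbbcaddaececbbebbdff')
  14 → (3, 'ccecbccbbcaddaececbbebbdff')
  15 → (18, 'cecbbebbdff')
  16 → (4, 'cecbccbbcaddaececbbebbdff')
  17 → (15, 'daececbbebbdff')
  18 → (14, 'ddaececbbebbdff')
  19 → (0, 'deeccecbccbbcaddaececbbebbdff')
  20 → (26, 'dff')
  21 → (23, 'ebbdff')
  22 → (19, 'ecbbebbdff')
  23 → (5, 'ecbccbbcaddaececbbebbdff')
  24 → (2, 'eccecbccbbcaddaececbbebbdff')
  25 → (17, 'ececbbebbdff')
  26 → (1, 'eeccecbccbbcaddaececbbebbdff')
  27 → (28, 'f')
  28 → (27, 'ff')

SA = [13, 16, 10, 24, 21, 11, 7, 25, 22, 12, 9, 20, 6, 8, 3, 18, 4, 15, 14, 0, 26, 23, 19, 5, 2, 17, 1, 28, 27]
[i] adj suffixes → lcp
  [1] 13/16 → 1 ('a')
  [2] 16/10 → 0 ('')
  [3] 10/24 → 2 ('bb')
  [4] 24/21 → 2 ('bb')
  [5] 21/11 → 1 ('b')
  [6] 11/7 → 2 ('bc')
  [7] 7/25 → 1 ('b')
  [8] 25/22 → 1 ('b')
  [9] 22/12 → 0 ('')
  [10] 12/9 → 1 ('c')
  [11] 9/20 → 3 ('cbb')
  [12] 20/6 → 2 ('cb')
  [13] 6/8 → 1 ('c')
  [14] 8/3 → 2 ('cc')
  [15] 3/18 → 1 ('c')
  [16] 18/4 → 4 ('cecb')
  [17] 4/15 → 0 ('')
  [18] 15/14 → 1 ('d')
  [19] 14/0 → 1 ('d')
  [20] 0/26 → 1 ('d')
  [21] 26/23 → 0 ('')
  [22] 23/19 → 1 ('e')
  [23] 19/5 → 3 ('ecb')
  [24] 5/2 → 2 ('ec')
  [25] 2/17 → 2 ('ec')
  [26] 17/1 → 1 ('e')
  [27] 1/28 → 0 ('')
  [28] 28/27 → 1 ('f')

n(n+1)/2 = 29·30/2 = 435
Σ LCP = 0 + 1 + 0 + 2 + 2 + 1 + 2 + 1 + 1 + 0 + 1 + 3 + 2 + 1 + 2 + 1 + 4 + 0 + 1 + 1 + 1 + 0 + 1 + 3 + 2 + 2 + 1 + 0 + 1 = 37
distinct = 435 − 37 = 398

398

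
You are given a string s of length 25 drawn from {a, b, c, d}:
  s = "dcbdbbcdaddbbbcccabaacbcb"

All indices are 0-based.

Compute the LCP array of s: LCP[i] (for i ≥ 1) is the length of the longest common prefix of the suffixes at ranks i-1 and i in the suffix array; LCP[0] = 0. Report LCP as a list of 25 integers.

rank | idx | suffix
   0 |  19 | aacbcb
   1 |  17 | abaacbcb
   2 |  20 | acbcb
   3 |   8 | addbbbcccabaacbcb
   4 |  24 | b
   5 |  18 | baacbcb
   6 |  11 | bbbcccabaacbcb
   7 |  12 | bbcccabaacbcb
   8 |   4 | bbcdaddbbbcccabaacbcb
   9 |  22 | bcb
  10 |  13 | bcccabaacbcb
  11 |   5 | bcdaddbbbcccabaacbcb
  12 |   2 | bdbbcdaddbbbcccabaacbcb
  13 |  16 | cabaacbcb
  14 |  23 | cb
  15 |  21 | cbcb
  16 |   1 | cbdbbcdaddbbbcccabaacbcb
  17 |  15 | ccabaacbcb
  18 |  14 | cccabaacbcb
  19 |   6 | cdaddbbbcccabaacbcb
  20 |   7 | daddbbbcccabaacbcb
  21 |  10 | dbbbcccabaacbcb
  22 |   3 | dbbcdaddbbbcccabaacbcb
  23 |   0 | dcbdbbcdaddbbbcccabaacbcb
  24 |   9 | ddbbbcccabaacbcb

SA = [19, 17, 20, 8, 24, 18, 11, 12, 4, 22, 13, 5, 2, 16, 23, 21, 1, 15, 14, 6, 7, 10, 3, 0, 9]
[i] adj suffixes → lcp
  [1] 19/17 → 1 ('a')
  [2] 17/20 → 1 ('a')
  [3] 20/8 → 1 ('a')
  [4] 8/24 → 0 ('')
  [5] 24/18 → 1 ('b')
  [6] 18/11 → 1 ('b')
  [7] 11/12 → 2 ('bb')
  [8] 12/4 → 3 ('bbc')
  [9] 4/22 → 1 ('b')
  [10] 22/13 → 2 ('bc')
  [11] 13/5 → 2 ('bc')
  [12] 5/2 → 1 ('b')
  [13] 2/16 → 0 ('')
  [14] 16/23 → 1 ('c')
  [15] 23/21 → 2 ('cb')
  [16] 21/1 → 2 ('cb')
  [17] 1/15 → 1 ('c')
  [18] 15/14 → 2 ('cc')
  [19] 14/6 → 1 ('c')
  [20] 6/7 → 0 ('')
  [21] 7/10 → 1 ('d')
  [22] 10/3 → 3 ('dbb')
  [23] 3/0 → 1 ('d')
  [24] 0/9 → 1 ('d')

[0, 1, 1, 1, 0, 1, 1, 2, 3, 1, 2, 2, 1, 0, 1, 2, 2, 1, 2, 1, 0, 1, 3, 1, 1]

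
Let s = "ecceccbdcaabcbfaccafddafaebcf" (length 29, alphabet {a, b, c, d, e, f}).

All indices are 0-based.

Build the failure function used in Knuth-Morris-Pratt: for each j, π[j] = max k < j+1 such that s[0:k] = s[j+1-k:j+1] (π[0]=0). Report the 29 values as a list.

π[0] = 0
j=1 s[j]='c': π[1]=0 (border '')
j=2 s[j]='c': π[2]=0 (border '')
j=3 s[j]='e': π[3]=1 (border 'e')
j=4 s[j]='c': π[4]=2 (border 'ec')
j=5 s[j]='c': π[5]=3 (border 'ecc')
j=6 s[j]='b': k: 3→0; π[6]=0 (border '')
j=7 s[j]='d': π[7]=0 (border '')
j=8 s[j]='c': π[8]=0 (border '')
j=9 s[j]='a': π[9]=0 (border '')
j=10 s[j]='a': π[10]=0 (border '')
j=11 s[j]='b': π[11]=0 (border '')
j=12 s[j]='c': π[12]=0 (border '')
j=13 s[j]='b': π[13]=0 (border '')
j=14 s[j]='f': π[14]=0 (border '')
j=15 s[j]='a': π[15]=0 (border '')
j=16 s[j]='c': π[16]=0 (border '')
j=17 s[j]='c': π[17]=0 (border '')
j=18 s[j]='a': π[18]=0 (border '')
j=19 s[j]='f': π[19]=0 (border '')
j=20 s[j]='d': π[20]=0 (border '')
j=21 s[j]='d': π[21]=0 (border '')
j=22 s[j]='a': π[22]=0 (border '')
j=23 s[j]='f': π[23]=0 (border '')
j=24 s[j]='a': π[24]=0 (border '')
j=25 s[j]='e': π[25]=1 (border 'e')
j=26 s[j]='b': k: 1→0; π[26]=0 (border '')
j=27 s[j]='c': π[27]=0 (border '')
j=28 s[j]='f': π[28]=0 (border '')

[0, 0, 0, 1, 2, 3, 0, 0, 0, 0, 0, 0, 0, 0, 0, 0, 0, 0, 0, 0, 0, 0, 0, 0, 0, 1, 0, 0, 0]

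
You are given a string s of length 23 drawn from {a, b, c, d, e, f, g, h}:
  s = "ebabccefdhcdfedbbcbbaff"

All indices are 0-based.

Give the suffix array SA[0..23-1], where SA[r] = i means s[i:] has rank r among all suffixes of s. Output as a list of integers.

[2, 20, 1, 19, 18, 15, 16, 3, 17, 4, 10, 5, 14, 11, 8, 0, 13, 6, 22, 7, 12, 21, 9]

rank→(start, suffix):
  0 → (2, 'abccefdhcdfedbbcbbaff')
  1 → (20, 'aff')
  2 → (1, 'babccefdhcdfedbbcbbaff')
  3 → (19, 'baff')
  4 → (18, 'bbaff')
  5 → (15, 'bbcbbaff')
  6 → (16, 'bcbbaff')
  7 → (3, 'bccefdhcdfedbbcbbaff')
  8 → (17, 'cbbaff')
  9 → (4, 'ccefdhcdfedbbcbbaff')
  10 → (10, 'cdfedbbcbbaff')
  11 → (5, 'cefdhcdfedbbcbbaff')
  12 → (14, 'dbbcbbaff')
  13 → (11, 'dfedbbcbbaff')
  14 → (8, 'dhcdfedbbcbbaff')
  15 → (0, 'ebabccefdhcdfedbbcbbaff')
  16 → (13, 'edbbcbbaff')
  17 → (6, 'efdhcdfedbbcbbaff')
  18 → (22, 'f')
  19 → (7, 'fdhcdfedbbcbbaff')
  20 → (12, 'fedbbcbbaff')
  21 → (21, 'ff')
  22 → (9, 'hcdfedbbcbbaff')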